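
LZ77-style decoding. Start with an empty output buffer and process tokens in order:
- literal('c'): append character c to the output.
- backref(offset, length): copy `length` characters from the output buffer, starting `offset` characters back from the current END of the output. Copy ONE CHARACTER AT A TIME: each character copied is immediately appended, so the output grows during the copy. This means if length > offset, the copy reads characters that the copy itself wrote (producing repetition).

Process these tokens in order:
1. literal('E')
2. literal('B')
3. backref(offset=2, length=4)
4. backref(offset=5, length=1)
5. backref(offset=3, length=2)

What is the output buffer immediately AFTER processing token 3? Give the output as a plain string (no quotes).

Answer: EBEBEB

Derivation:
Token 1: literal('E'). Output: "E"
Token 2: literal('B'). Output: "EB"
Token 3: backref(off=2, len=4) (overlapping!). Copied 'EBEB' from pos 0. Output: "EBEBEB"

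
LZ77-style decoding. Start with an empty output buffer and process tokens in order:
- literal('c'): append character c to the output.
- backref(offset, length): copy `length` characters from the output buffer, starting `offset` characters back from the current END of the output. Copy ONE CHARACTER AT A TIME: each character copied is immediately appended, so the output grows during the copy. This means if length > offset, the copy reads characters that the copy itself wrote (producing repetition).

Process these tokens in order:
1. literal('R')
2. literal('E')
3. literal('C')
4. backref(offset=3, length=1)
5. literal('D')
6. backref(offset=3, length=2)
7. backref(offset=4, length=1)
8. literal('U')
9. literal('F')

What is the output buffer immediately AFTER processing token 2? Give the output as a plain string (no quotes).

Answer: RE

Derivation:
Token 1: literal('R'). Output: "R"
Token 2: literal('E'). Output: "RE"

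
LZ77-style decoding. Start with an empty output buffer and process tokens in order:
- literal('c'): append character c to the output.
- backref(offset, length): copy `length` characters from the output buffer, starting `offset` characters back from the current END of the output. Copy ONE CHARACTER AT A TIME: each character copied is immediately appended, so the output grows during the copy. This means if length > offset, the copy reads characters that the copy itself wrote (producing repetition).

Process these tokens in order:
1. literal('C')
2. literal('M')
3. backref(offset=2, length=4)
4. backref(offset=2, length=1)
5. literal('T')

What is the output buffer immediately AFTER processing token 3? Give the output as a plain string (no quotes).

Token 1: literal('C'). Output: "C"
Token 2: literal('M'). Output: "CM"
Token 3: backref(off=2, len=4) (overlapping!). Copied 'CMCM' from pos 0. Output: "CMCMCM"

Answer: CMCMCM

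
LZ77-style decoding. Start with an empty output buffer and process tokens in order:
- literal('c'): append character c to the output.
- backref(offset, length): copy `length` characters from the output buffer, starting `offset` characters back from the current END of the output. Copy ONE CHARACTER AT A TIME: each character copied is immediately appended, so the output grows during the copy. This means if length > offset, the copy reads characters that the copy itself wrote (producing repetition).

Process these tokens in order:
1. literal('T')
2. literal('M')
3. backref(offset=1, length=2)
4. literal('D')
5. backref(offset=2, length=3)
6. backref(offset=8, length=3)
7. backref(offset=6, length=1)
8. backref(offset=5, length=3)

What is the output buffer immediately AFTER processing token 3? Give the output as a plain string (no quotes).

Token 1: literal('T'). Output: "T"
Token 2: literal('M'). Output: "TM"
Token 3: backref(off=1, len=2) (overlapping!). Copied 'MM' from pos 1. Output: "TMMM"

Answer: TMMM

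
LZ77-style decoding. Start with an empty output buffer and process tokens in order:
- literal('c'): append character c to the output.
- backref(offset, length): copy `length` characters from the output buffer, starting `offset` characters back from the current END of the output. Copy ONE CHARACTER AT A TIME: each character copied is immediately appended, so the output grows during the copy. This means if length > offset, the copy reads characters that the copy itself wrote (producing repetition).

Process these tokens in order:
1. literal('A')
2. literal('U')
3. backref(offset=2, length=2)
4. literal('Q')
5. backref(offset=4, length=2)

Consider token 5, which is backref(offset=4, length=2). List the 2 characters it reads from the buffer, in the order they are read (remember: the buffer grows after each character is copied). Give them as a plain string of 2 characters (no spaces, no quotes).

Answer: UA

Derivation:
Token 1: literal('A'). Output: "A"
Token 2: literal('U'). Output: "AU"
Token 3: backref(off=2, len=2). Copied 'AU' from pos 0. Output: "AUAU"
Token 4: literal('Q'). Output: "AUAUQ"
Token 5: backref(off=4, len=2). Buffer before: "AUAUQ" (len 5)
  byte 1: read out[1]='U', append. Buffer now: "AUAUQU"
  byte 2: read out[2]='A', append. Buffer now: "AUAUQUA"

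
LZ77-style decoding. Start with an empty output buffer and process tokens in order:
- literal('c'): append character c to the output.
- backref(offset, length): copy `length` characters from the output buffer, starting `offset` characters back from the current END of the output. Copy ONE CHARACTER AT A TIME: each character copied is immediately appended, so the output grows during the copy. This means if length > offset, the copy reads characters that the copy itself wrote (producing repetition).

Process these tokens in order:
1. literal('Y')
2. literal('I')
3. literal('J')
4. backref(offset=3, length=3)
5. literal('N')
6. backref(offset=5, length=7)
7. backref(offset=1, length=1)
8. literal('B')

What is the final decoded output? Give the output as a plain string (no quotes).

Token 1: literal('Y'). Output: "Y"
Token 2: literal('I'). Output: "YI"
Token 3: literal('J'). Output: "YIJ"
Token 4: backref(off=3, len=3). Copied 'YIJ' from pos 0. Output: "YIJYIJ"
Token 5: literal('N'). Output: "YIJYIJN"
Token 6: backref(off=5, len=7) (overlapping!). Copied 'JYIJNJY' from pos 2. Output: "YIJYIJNJYIJNJY"
Token 7: backref(off=1, len=1). Copied 'Y' from pos 13. Output: "YIJYIJNJYIJNJYY"
Token 8: literal('B'). Output: "YIJYIJNJYIJNJYYB"

Answer: YIJYIJNJYIJNJYYB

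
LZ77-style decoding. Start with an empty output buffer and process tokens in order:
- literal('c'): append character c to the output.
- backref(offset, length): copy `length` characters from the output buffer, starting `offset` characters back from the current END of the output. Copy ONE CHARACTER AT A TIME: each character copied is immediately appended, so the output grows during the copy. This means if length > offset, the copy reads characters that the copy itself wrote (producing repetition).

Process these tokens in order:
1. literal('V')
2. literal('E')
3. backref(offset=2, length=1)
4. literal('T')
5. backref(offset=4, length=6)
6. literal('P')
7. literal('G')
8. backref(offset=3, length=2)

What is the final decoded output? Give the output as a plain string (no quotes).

Token 1: literal('V'). Output: "V"
Token 2: literal('E'). Output: "VE"
Token 3: backref(off=2, len=1). Copied 'V' from pos 0. Output: "VEV"
Token 4: literal('T'). Output: "VEVT"
Token 5: backref(off=4, len=6) (overlapping!). Copied 'VEVTVE' from pos 0. Output: "VEVTVEVTVE"
Token 6: literal('P'). Output: "VEVTVEVTVEP"
Token 7: literal('G'). Output: "VEVTVEVTVEPG"
Token 8: backref(off=3, len=2). Copied 'EP' from pos 9. Output: "VEVTVEVTVEPGEP"

Answer: VEVTVEVTVEPGEP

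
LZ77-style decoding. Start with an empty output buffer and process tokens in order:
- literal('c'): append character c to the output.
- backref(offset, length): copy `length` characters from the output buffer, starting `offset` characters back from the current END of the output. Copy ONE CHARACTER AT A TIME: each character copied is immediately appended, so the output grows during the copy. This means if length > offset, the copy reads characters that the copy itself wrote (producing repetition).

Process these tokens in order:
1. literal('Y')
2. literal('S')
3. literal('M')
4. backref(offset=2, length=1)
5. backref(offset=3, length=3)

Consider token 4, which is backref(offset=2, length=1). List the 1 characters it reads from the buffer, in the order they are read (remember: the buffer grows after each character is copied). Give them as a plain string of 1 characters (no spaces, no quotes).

Token 1: literal('Y'). Output: "Y"
Token 2: literal('S'). Output: "YS"
Token 3: literal('M'). Output: "YSM"
Token 4: backref(off=2, len=1). Buffer before: "YSM" (len 3)
  byte 1: read out[1]='S', append. Buffer now: "YSMS"

Answer: S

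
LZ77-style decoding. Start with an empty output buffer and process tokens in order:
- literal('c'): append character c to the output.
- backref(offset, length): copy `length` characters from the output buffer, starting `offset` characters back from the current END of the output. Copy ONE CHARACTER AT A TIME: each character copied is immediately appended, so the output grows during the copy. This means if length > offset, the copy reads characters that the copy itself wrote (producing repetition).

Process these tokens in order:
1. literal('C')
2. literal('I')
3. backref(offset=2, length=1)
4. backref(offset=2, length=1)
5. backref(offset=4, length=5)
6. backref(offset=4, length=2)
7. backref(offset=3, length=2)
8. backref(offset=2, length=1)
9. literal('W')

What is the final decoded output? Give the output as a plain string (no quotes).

Token 1: literal('C'). Output: "C"
Token 2: literal('I'). Output: "CI"
Token 3: backref(off=2, len=1). Copied 'C' from pos 0. Output: "CIC"
Token 4: backref(off=2, len=1). Copied 'I' from pos 1. Output: "CICI"
Token 5: backref(off=4, len=5) (overlapping!). Copied 'CICIC' from pos 0. Output: "CICICICIC"
Token 6: backref(off=4, len=2). Copied 'IC' from pos 5. Output: "CICICICICIC"
Token 7: backref(off=3, len=2). Copied 'CI' from pos 8. Output: "CICICICICICCI"
Token 8: backref(off=2, len=1). Copied 'C' from pos 11. Output: "CICICICICICCIC"
Token 9: literal('W'). Output: "CICICICICICCICW"

Answer: CICICICICICCICW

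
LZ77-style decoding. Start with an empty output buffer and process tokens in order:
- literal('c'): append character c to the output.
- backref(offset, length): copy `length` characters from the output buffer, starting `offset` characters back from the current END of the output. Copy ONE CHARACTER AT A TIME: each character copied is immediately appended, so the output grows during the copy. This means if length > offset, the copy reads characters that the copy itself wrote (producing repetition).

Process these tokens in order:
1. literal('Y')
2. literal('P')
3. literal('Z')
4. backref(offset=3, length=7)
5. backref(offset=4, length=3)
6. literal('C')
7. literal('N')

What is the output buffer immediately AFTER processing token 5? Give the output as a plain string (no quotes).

Token 1: literal('Y'). Output: "Y"
Token 2: literal('P'). Output: "YP"
Token 3: literal('Z'). Output: "YPZ"
Token 4: backref(off=3, len=7) (overlapping!). Copied 'YPZYPZY' from pos 0. Output: "YPZYPZYPZY"
Token 5: backref(off=4, len=3). Copied 'YPZ' from pos 6. Output: "YPZYPZYPZYYPZ"

Answer: YPZYPZYPZYYPZ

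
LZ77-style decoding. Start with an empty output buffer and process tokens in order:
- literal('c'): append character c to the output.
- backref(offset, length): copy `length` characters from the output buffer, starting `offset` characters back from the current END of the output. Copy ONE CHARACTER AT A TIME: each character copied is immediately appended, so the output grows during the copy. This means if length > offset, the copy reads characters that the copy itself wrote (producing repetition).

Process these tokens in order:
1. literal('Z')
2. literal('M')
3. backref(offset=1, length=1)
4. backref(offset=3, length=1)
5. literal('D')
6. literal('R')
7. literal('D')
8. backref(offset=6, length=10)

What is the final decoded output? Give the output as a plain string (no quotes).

Token 1: literal('Z'). Output: "Z"
Token 2: literal('M'). Output: "ZM"
Token 3: backref(off=1, len=1). Copied 'M' from pos 1. Output: "ZMM"
Token 4: backref(off=3, len=1). Copied 'Z' from pos 0. Output: "ZMMZ"
Token 5: literal('D'). Output: "ZMMZD"
Token 6: literal('R'). Output: "ZMMZDR"
Token 7: literal('D'). Output: "ZMMZDRD"
Token 8: backref(off=6, len=10) (overlapping!). Copied 'MMZDRDMMZD' from pos 1. Output: "ZMMZDRDMMZDRDMMZD"

Answer: ZMMZDRDMMZDRDMMZD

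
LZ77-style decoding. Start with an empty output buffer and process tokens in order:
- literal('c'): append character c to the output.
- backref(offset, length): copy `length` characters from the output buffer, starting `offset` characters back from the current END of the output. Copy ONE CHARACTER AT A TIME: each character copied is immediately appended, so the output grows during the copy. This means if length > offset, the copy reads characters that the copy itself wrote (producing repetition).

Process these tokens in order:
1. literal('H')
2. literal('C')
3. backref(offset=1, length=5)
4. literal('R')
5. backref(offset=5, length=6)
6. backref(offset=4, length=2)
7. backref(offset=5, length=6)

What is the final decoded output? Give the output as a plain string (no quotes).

Answer: HCCCCCCRCCCCRCCCCRCCCC

Derivation:
Token 1: literal('H'). Output: "H"
Token 2: literal('C'). Output: "HC"
Token 3: backref(off=1, len=5) (overlapping!). Copied 'CCCCC' from pos 1. Output: "HCCCCCC"
Token 4: literal('R'). Output: "HCCCCCCR"
Token 5: backref(off=5, len=6) (overlapping!). Copied 'CCCCRC' from pos 3. Output: "HCCCCCCRCCCCRC"
Token 6: backref(off=4, len=2). Copied 'CC' from pos 10. Output: "HCCCCCCRCCCCRCCC"
Token 7: backref(off=5, len=6) (overlapping!). Copied 'CRCCCC' from pos 11. Output: "HCCCCCCRCCCCRCCCCRCCCC"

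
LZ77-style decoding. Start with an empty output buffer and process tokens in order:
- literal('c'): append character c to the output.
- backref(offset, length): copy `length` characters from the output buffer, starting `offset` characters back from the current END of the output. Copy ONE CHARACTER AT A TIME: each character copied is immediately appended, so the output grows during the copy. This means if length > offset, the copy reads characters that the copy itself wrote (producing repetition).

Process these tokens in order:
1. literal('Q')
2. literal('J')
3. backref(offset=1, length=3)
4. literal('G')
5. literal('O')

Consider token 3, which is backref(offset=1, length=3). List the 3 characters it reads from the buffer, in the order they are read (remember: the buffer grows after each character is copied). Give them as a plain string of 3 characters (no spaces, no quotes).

Answer: JJJ

Derivation:
Token 1: literal('Q'). Output: "Q"
Token 2: literal('J'). Output: "QJ"
Token 3: backref(off=1, len=3). Buffer before: "QJ" (len 2)
  byte 1: read out[1]='J', append. Buffer now: "QJJ"
  byte 2: read out[2]='J', append. Buffer now: "QJJJ"
  byte 3: read out[3]='J', append. Buffer now: "QJJJJ"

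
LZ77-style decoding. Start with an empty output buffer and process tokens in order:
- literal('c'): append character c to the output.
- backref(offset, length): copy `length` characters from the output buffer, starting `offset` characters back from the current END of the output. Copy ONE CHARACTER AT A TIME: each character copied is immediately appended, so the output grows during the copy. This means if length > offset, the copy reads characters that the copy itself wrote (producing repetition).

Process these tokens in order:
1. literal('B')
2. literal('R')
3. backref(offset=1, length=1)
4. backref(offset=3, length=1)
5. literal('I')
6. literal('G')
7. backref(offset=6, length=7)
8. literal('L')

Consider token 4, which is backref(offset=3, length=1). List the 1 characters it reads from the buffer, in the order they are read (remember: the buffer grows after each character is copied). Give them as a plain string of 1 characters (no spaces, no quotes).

Answer: B

Derivation:
Token 1: literal('B'). Output: "B"
Token 2: literal('R'). Output: "BR"
Token 3: backref(off=1, len=1). Copied 'R' from pos 1. Output: "BRR"
Token 4: backref(off=3, len=1). Buffer before: "BRR" (len 3)
  byte 1: read out[0]='B', append. Buffer now: "BRRB"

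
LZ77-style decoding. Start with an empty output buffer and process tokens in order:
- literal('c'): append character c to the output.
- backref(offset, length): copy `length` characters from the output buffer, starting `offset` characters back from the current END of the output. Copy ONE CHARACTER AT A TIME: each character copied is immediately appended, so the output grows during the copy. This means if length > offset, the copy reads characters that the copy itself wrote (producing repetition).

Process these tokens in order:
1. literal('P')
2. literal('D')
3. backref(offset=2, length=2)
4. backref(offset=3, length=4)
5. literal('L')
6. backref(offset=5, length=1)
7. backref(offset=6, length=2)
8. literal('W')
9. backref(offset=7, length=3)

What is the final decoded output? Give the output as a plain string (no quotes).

Token 1: literal('P'). Output: "P"
Token 2: literal('D'). Output: "PD"
Token 3: backref(off=2, len=2). Copied 'PD' from pos 0. Output: "PDPD"
Token 4: backref(off=3, len=4) (overlapping!). Copied 'DPDD' from pos 1. Output: "PDPDDPDD"
Token 5: literal('L'). Output: "PDPDDPDDL"
Token 6: backref(off=5, len=1). Copied 'D' from pos 4. Output: "PDPDDPDDLD"
Token 7: backref(off=6, len=2). Copied 'DP' from pos 4. Output: "PDPDDPDDLDDP"
Token 8: literal('W'). Output: "PDPDDPDDLDDPW"
Token 9: backref(off=7, len=3). Copied 'DDL' from pos 6. Output: "PDPDDPDDLDDPWDDL"

Answer: PDPDDPDDLDDPWDDL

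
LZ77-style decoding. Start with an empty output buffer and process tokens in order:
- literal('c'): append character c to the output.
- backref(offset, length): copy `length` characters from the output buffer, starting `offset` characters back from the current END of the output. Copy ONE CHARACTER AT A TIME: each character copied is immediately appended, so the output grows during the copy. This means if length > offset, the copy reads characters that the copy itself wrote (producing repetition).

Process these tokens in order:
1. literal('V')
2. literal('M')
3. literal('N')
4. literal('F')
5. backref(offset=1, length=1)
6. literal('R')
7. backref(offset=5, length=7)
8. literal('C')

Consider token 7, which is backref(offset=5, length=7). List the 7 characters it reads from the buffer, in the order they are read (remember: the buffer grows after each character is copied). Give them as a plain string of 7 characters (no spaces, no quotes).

Answer: MNFFRMN

Derivation:
Token 1: literal('V'). Output: "V"
Token 2: literal('M'). Output: "VM"
Token 3: literal('N'). Output: "VMN"
Token 4: literal('F'). Output: "VMNF"
Token 5: backref(off=1, len=1). Copied 'F' from pos 3. Output: "VMNFF"
Token 6: literal('R'). Output: "VMNFFR"
Token 7: backref(off=5, len=7). Buffer before: "VMNFFR" (len 6)
  byte 1: read out[1]='M', append. Buffer now: "VMNFFRM"
  byte 2: read out[2]='N', append. Buffer now: "VMNFFRMN"
  byte 3: read out[3]='F', append. Buffer now: "VMNFFRMNF"
  byte 4: read out[4]='F', append. Buffer now: "VMNFFRMNFF"
  byte 5: read out[5]='R', append. Buffer now: "VMNFFRMNFFR"
  byte 6: read out[6]='M', append. Buffer now: "VMNFFRMNFFRM"
  byte 7: read out[7]='N', append. Buffer now: "VMNFFRMNFFRMN"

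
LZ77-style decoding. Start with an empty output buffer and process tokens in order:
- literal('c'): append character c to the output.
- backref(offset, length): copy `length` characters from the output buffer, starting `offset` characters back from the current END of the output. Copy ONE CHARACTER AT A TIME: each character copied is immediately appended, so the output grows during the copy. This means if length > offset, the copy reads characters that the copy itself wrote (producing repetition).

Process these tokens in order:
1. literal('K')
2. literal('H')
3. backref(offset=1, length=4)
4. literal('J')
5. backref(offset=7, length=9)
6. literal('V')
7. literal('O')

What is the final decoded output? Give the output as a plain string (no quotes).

Answer: KHHHHHJKHHHHHJKHVO

Derivation:
Token 1: literal('K'). Output: "K"
Token 2: literal('H'). Output: "KH"
Token 3: backref(off=1, len=4) (overlapping!). Copied 'HHHH' from pos 1. Output: "KHHHHH"
Token 4: literal('J'). Output: "KHHHHHJ"
Token 5: backref(off=7, len=9) (overlapping!). Copied 'KHHHHHJKH' from pos 0. Output: "KHHHHHJKHHHHHJKH"
Token 6: literal('V'). Output: "KHHHHHJKHHHHHJKHV"
Token 7: literal('O'). Output: "KHHHHHJKHHHHHJKHVO"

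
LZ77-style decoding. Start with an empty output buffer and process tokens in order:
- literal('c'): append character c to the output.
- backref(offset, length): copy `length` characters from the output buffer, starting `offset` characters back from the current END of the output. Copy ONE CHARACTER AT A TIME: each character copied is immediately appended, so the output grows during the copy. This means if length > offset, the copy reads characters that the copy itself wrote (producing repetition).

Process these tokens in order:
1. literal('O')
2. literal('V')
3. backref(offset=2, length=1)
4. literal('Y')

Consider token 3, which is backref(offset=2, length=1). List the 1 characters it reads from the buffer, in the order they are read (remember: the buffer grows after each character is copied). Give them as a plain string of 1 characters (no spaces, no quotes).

Token 1: literal('O'). Output: "O"
Token 2: literal('V'). Output: "OV"
Token 3: backref(off=2, len=1). Buffer before: "OV" (len 2)
  byte 1: read out[0]='O', append. Buffer now: "OVO"

Answer: O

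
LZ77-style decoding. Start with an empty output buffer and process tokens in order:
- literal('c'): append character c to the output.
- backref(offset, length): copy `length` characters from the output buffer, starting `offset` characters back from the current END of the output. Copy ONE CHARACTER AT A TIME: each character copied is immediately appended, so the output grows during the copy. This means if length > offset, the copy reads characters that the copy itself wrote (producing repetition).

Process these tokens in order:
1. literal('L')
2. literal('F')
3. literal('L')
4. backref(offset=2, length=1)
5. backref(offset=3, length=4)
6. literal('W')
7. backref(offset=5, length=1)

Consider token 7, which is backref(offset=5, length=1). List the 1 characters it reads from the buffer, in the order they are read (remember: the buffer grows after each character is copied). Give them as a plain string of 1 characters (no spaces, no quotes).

Answer: F

Derivation:
Token 1: literal('L'). Output: "L"
Token 2: literal('F'). Output: "LF"
Token 3: literal('L'). Output: "LFL"
Token 4: backref(off=2, len=1). Copied 'F' from pos 1. Output: "LFLF"
Token 5: backref(off=3, len=4) (overlapping!). Copied 'FLFF' from pos 1. Output: "LFLFFLFF"
Token 6: literal('W'). Output: "LFLFFLFFW"
Token 7: backref(off=5, len=1). Buffer before: "LFLFFLFFW" (len 9)
  byte 1: read out[4]='F', append. Buffer now: "LFLFFLFFWF"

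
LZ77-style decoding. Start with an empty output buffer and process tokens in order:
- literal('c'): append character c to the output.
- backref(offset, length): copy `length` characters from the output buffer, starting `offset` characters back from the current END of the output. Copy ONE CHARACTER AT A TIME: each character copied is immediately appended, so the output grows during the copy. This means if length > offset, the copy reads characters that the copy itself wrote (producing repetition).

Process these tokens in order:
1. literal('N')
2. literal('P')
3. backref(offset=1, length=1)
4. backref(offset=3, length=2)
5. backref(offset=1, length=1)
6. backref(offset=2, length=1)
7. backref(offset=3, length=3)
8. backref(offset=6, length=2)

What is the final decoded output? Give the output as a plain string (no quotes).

Answer: NPPNPPPPPPPP

Derivation:
Token 1: literal('N'). Output: "N"
Token 2: literal('P'). Output: "NP"
Token 3: backref(off=1, len=1). Copied 'P' from pos 1. Output: "NPP"
Token 4: backref(off=3, len=2). Copied 'NP' from pos 0. Output: "NPPNP"
Token 5: backref(off=1, len=1). Copied 'P' from pos 4. Output: "NPPNPP"
Token 6: backref(off=2, len=1). Copied 'P' from pos 4. Output: "NPPNPPP"
Token 7: backref(off=3, len=3). Copied 'PPP' from pos 4. Output: "NPPNPPPPPP"
Token 8: backref(off=6, len=2). Copied 'PP' from pos 4. Output: "NPPNPPPPPPPP"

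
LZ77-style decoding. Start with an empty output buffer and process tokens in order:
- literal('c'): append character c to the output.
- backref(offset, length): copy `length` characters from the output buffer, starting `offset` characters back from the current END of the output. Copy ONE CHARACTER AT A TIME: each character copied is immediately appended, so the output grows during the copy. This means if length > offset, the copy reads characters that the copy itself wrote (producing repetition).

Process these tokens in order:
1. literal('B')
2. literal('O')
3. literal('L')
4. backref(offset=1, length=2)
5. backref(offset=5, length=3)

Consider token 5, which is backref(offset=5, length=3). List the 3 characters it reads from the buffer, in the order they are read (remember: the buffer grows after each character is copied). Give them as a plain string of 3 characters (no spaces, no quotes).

Token 1: literal('B'). Output: "B"
Token 2: literal('O'). Output: "BO"
Token 3: literal('L'). Output: "BOL"
Token 4: backref(off=1, len=2) (overlapping!). Copied 'LL' from pos 2. Output: "BOLLL"
Token 5: backref(off=5, len=3). Buffer before: "BOLLL" (len 5)
  byte 1: read out[0]='B', append. Buffer now: "BOLLLB"
  byte 2: read out[1]='O', append. Buffer now: "BOLLLBO"
  byte 3: read out[2]='L', append. Buffer now: "BOLLLBOL"

Answer: BOL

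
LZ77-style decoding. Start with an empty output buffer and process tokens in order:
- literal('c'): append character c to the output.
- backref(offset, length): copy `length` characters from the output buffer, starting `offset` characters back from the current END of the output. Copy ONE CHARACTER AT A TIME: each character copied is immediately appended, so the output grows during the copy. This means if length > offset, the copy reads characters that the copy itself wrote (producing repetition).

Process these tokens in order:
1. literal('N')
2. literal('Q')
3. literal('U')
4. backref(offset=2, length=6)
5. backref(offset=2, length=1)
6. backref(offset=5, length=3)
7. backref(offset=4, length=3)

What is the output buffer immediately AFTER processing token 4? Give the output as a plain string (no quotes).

Token 1: literal('N'). Output: "N"
Token 2: literal('Q'). Output: "NQ"
Token 3: literal('U'). Output: "NQU"
Token 4: backref(off=2, len=6) (overlapping!). Copied 'QUQUQU' from pos 1. Output: "NQUQUQUQU"

Answer: NQUQUQUQU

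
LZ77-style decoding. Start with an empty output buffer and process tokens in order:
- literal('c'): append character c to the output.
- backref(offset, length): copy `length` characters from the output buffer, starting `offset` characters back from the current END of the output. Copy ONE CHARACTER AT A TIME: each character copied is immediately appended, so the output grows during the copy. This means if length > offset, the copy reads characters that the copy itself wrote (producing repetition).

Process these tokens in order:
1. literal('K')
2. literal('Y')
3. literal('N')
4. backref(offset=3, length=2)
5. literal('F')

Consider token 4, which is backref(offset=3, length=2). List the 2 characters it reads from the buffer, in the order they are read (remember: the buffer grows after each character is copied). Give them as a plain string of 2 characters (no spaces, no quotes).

Answer: KY

Derivation:
Token 1: literal('K'). Output: "K"
Token 2: literal('Y'). Output: "KY"
Token 3: literal('N'). Output: "KYN"
Token 4: backref(off=3, len=2). Buffer before: "KYN" (len 3)
  byte 1: read out[0]='K', append. Buffer now: "KYNK"
  byte 2: read out[1]='Y', append. Buffer now: "KYNKY"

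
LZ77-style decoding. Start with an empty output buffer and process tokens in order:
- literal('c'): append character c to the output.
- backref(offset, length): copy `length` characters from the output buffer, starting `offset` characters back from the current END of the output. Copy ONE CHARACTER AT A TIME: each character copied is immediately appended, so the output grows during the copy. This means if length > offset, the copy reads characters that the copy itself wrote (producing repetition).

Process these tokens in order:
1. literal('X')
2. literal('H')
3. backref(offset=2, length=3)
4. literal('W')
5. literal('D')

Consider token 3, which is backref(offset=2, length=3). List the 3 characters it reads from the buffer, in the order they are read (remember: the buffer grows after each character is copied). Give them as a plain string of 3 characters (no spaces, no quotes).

Answer: XHX

Derivation:
Token 1: literal('X'). Output: "X"
Token 2: literal('H'). Output: "XH"
Token 3: backref(off=2, len=3). Buffer before: "XH" (len 2)
  byte 1: read out[0]='X', append. Buffer now: "XHX"
  byte 2: read out[1]='H', append. Buffer now: "XHXH"
  byte 3: read out[2]='X', append. Buffer now: "XHXHX"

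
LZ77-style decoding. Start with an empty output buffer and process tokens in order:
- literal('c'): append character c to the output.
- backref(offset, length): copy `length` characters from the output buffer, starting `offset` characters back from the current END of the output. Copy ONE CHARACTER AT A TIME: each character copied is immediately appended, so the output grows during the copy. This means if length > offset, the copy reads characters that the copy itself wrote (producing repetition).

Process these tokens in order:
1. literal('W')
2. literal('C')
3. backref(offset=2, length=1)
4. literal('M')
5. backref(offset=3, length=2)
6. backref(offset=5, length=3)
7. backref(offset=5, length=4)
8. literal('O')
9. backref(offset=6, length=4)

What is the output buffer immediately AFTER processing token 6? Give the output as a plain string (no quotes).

Token 1: literal('W'). Output: "W"
Token 2: literal('C'). Output: "WC"
Token 3: backref(off=2, len=1). Copied 'W' from pos 0. Output: "WCW"
Token 4: literal('M'). Output: "WCWM"
Token 5: backref(off=3, len=2). Copied 'CW' from pos 1. Output: "WCWMCW"
Token 6: backref(off=5, len=3). Copied 'CWM' from pos 1. Output: "WCWMCWCWM"

Answer: WCWMCWCWM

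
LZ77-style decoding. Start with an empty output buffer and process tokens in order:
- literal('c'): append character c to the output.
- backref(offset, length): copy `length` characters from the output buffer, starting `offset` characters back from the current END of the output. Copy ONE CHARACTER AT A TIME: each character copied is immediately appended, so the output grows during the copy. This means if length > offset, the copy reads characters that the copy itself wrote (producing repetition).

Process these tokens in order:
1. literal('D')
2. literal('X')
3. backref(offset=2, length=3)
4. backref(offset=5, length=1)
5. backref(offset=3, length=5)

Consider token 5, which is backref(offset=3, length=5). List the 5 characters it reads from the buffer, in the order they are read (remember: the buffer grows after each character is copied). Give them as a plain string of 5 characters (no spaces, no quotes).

Answer: XDDXD

Derivation:
Token 1: literal('D'). Output: "D"
Token 2: literal('X'). Output: "DX"
Token 3: backref(off=2, len=3) (overlapping!). Copied 'DXD' from pos 0. Output: "DXDXD"
Token 4: backref(off=5, len=1). Copied 'D' from pos 0. Output: "DXDXDD"
Token 5: backref(off=3, len=5). Buffer before: "DXDXDD" (len 6)
  byte 1: read out[3]='X', append. Buffer now: "DXDXDDX"
  byte 2: read out[4]='D', append. Buffer now: "DXDXDDXD"
  byte 3: read out[5]='D', append. Buffer now: "DXDXDDXDD"
  byte 4: read out[6]='X', append. Buffer now: "DXDXDDXDDX"
  byte 5: read out[7]='D', append. Buffer now: "DXDXDDXDDXD"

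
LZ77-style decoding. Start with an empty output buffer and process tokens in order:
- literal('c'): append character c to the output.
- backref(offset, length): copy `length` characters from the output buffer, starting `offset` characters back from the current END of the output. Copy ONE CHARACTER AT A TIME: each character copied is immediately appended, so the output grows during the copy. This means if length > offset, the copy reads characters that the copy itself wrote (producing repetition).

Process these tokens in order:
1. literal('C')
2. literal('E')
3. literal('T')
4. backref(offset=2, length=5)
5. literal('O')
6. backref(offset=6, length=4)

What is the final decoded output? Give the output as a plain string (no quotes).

Answer: CETETETEOETET

Derivation:
Token 1: literal('C'). Output: "C"
Token 2: literal('E'). Output: "CE"
Token 3: literal('T'). Output: "CET"
Token 4: backref(off=2, len=5) (overlapping!). Copied 'ETETE' from pos 1. Output: "CETETETE"
Token 5: literal('O'). Output: "CETETETEO"
Token 6: backref(off=6, len=4). Copied 'ETET' from pos 3. Output: "CETETETEOETET"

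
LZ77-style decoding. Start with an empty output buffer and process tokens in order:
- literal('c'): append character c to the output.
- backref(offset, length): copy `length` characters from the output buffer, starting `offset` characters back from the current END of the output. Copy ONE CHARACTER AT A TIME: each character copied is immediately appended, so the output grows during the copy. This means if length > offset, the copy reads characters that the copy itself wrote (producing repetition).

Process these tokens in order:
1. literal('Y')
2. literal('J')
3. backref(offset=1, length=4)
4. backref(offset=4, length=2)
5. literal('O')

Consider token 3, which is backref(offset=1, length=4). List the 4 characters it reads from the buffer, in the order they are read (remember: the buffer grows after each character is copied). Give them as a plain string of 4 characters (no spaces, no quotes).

Answer: JJJJ

Derivation:
Token 1: literal('Y'). Output: "Y"
Token 2: literal('J'). Output: "YJ"
Token 3: backref(off=1, len=4). Buffer before: "YJ" (len 2)
  byte 1: read out[1]='J', append. Buffer now: "YJJ"
  byte 2: read out[2]='J', append. Buffer now: "YJJJ"
  byte 3: read out[3]='J', append. Buffer now: "YJJJJ"
  byte 4: read out[4]='J', append. Buffer now: "YJJJJJ"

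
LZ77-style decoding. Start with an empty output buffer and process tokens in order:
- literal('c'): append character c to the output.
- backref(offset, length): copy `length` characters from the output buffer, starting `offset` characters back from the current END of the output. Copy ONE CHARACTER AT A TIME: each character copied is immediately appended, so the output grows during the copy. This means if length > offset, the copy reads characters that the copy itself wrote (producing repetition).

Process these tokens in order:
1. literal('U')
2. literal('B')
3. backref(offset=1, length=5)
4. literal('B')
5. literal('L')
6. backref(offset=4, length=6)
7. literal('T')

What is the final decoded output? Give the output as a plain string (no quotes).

Token 1: literal('U'). Output: "U"
Token 2: literal('B'). Output: "UB"
Token 3: backref(off=1, len=5) (overlapping!). Copied 'BBBBB' from pos 1. Output: "UBBBBBB"
Token 4: literal('B'). Output: "UBBBBBBB"
Token 5: literal('L'). Output: "UBBBBBBBL"
Token 6: backref(off=4, len=6) (overlapping!). Copied 'BBBLBB' from pos 5. Output: "UBBBBBBBLBBBLBB"
Token 7: literal('T'). Output: "UBBBBBBBLBBBLBBT"

Answer: UBBBBBBBLBBBLBBT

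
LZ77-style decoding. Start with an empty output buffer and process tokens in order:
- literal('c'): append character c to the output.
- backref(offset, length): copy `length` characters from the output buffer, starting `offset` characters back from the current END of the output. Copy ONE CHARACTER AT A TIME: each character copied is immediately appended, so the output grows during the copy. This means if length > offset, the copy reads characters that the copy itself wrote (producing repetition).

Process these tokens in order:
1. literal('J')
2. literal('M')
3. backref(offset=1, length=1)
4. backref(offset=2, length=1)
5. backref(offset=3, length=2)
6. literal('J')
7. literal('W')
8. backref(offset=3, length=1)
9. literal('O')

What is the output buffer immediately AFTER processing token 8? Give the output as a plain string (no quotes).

Answer: JMMMMMJWM

Derivation:
Token 1: literal('J'). Output: "J"
Token 2: literal('M'). Output: "JM"
Token 3: backref(off=1, len=1). Copied 'M' from pos 1. Output: "JMM"
Token 4: backref(off=2, len=1). Copied 'M' from pos 1. Output: "JMMM"
Token 5: backref(off=3, len=2). Copied 'MM' from pos 1. Output: "JMMMMM"
Token 6: literal('J'). Output: "JMMMMMJ"
Token 7: literal('W'). Output: "JMMMMMJW"
Token 8: backref(off=3, len=1). Copied 'M' from pos 5. Output: "JMMMMMJWM"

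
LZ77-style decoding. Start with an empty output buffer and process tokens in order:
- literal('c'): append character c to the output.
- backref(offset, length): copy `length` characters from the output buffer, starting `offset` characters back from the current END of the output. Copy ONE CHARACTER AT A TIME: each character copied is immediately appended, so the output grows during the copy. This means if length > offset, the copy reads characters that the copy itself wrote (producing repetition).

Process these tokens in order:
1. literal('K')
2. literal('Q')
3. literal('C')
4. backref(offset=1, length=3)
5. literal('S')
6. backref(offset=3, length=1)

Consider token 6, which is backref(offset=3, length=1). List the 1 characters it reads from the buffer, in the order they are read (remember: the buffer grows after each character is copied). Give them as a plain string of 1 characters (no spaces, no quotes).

Answer: C

Derivation:
Token 1: literal('K'). Output: "K"
Token 2: literal('Q'). Output: "KQ"
Token 3: literal('C'). Output: "KQC"
Token 4: backref(off=1, len=3) (overlapping!). Copied 'CCC' from pos 2. Output: "KQCCCC"
Token 5: literal('S'). Output: "KQCCCCS"
Token 6: backref(off=3, len=1). Buffer before: "KQCCCCS" (len 7)
  byte 1: read out[4]='C', append. Buffer now: "KQCCCCSC"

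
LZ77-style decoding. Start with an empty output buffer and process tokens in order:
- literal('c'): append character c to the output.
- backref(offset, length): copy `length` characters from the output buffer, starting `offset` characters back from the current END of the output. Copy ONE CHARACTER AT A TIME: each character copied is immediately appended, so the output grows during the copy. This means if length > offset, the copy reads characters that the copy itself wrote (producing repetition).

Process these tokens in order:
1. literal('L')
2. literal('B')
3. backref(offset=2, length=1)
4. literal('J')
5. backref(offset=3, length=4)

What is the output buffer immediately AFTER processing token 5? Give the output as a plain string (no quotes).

Answer: LBLJBLJB

Derivation:
Token 1: literal('L'). Output: "L"
Token 2: literal('B'). Output: "LB"
Token 3: backref(off=2, len=1). Copied 'L' from pos 0. Output: "LBL"
Token 4: literal('J'). Output: "LBLJ"
Token 5: backref(off=3, len=4) (overlapping!). Copied 'BLJB' from pos 1. Output: "LBLJBLJB"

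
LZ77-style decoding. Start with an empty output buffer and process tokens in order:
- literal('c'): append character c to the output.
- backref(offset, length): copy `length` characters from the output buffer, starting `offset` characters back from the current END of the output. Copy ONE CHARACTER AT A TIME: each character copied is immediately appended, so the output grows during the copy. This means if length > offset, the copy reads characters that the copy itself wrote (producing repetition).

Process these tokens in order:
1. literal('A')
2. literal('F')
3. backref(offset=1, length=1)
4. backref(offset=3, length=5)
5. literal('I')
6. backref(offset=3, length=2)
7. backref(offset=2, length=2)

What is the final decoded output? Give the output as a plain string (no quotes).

Token 1: literal('A'). Output: "A"
Token 2: literal('F'). Output: "AF"
Token 3: backref(off=1, len=1). Copied 'F' from pos 1. Output: "AFF"
Token 4: backref(off=3, len=5) (overlapping!). Copied 'AFFAF' from pos 0. Output: "AFFAFFAF"
Token 5: literal('I'). Output: "AFFAFFAFI"
Token 6: backref(off=3, len=2). Copied 'AF' from pos 6. Output: "AFFAFFAFIAF"
Token 7: backref(off=2, len=2). Copied 'AF' from pos 9. Output: "AFFAFFAFIAFAF"

Answer: AFFAFFAFIAFAF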